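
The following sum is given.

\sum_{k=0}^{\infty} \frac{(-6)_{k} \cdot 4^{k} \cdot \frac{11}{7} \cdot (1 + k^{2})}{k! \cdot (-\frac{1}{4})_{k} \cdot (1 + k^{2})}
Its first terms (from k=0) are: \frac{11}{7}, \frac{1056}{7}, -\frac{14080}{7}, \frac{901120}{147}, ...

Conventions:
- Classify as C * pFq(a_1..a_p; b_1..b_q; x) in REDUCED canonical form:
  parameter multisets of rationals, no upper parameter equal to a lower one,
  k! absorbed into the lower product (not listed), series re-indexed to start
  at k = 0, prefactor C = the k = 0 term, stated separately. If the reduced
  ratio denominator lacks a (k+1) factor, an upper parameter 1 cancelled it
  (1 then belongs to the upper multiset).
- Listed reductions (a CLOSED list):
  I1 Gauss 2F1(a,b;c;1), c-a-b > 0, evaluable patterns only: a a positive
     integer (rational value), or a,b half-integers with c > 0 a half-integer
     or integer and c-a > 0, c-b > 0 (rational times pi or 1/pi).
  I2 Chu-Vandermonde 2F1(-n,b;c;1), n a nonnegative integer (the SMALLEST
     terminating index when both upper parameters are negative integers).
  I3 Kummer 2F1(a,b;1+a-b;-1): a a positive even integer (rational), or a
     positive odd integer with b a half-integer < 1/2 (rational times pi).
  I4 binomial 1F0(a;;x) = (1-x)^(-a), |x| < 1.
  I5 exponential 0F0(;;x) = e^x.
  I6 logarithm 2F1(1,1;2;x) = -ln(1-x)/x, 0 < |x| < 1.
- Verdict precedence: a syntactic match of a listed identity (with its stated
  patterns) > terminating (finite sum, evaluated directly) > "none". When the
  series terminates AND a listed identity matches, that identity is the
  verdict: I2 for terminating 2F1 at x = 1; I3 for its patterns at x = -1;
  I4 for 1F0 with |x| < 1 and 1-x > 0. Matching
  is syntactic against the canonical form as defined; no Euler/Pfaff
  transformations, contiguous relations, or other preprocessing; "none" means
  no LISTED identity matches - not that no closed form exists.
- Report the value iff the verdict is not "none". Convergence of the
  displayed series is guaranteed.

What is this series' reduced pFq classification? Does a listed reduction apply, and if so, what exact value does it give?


The tell: t_0 = \frac{11}{7} here, and striking the common factor k^2 + 1 reduces the term (C = 11/7).
Step ratio: r(k) = 4 * (k-6) / [(k-\frac{1}{4}) (k+1)] ; factor over Q: parameters, x = 4, and C = \frac{11}{7}.

At argument 4: a 1F1 with upper {-6}, lower {-\frac{1}{4}}, scaled by C = \frac{11}{7}. Verdict: terminating. (-6)_k vanishes past k = 6, leaving a 7-term sum, computed directly. Exact value: \frac{1530443}{41895}.


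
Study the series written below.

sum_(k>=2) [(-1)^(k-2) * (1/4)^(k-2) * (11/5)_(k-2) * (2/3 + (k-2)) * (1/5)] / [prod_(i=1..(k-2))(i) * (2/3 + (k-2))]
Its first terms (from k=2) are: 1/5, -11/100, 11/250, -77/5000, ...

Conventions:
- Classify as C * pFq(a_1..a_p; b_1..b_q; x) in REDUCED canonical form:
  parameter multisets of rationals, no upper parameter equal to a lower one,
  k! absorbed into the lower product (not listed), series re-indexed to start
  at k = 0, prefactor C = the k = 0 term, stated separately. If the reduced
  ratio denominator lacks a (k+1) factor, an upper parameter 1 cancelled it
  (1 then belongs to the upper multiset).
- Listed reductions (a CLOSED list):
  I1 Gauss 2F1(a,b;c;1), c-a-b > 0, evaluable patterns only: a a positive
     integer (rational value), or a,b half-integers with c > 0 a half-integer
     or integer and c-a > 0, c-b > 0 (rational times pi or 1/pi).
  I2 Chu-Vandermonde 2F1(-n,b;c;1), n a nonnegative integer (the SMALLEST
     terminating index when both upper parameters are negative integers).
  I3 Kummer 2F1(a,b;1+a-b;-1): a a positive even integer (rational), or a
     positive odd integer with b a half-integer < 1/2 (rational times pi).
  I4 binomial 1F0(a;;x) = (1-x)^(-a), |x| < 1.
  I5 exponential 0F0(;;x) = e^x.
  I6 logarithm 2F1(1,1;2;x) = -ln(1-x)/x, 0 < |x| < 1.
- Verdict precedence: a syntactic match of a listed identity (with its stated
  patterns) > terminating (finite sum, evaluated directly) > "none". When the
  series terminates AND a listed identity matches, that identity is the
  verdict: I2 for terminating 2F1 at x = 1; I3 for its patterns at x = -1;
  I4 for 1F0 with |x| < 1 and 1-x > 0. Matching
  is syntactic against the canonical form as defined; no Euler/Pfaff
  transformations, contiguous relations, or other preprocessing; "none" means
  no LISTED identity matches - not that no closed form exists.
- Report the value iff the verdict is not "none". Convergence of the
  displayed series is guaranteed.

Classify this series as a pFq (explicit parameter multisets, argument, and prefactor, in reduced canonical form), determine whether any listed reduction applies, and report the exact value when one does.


The tell: with t_0 = 1/5, the product of the first k integers (C = 1/5, x = -1/4) is k!.
Adjacent-term ratio: r(k) = (-1/4) * (k+11/5) / [(k+1)] - rational in k. x = (-1/4); t_0 = 1/5; negate the roots.

This is 1/5 * 1F0(11/5; -; -1/4) in reduced canonical form. Verdict: this is the binomial series (I4) (the 1F0 binomial series: exponent -11/5, x = -1/4). Sum: (1/5) * (5/4)^(-11/5).


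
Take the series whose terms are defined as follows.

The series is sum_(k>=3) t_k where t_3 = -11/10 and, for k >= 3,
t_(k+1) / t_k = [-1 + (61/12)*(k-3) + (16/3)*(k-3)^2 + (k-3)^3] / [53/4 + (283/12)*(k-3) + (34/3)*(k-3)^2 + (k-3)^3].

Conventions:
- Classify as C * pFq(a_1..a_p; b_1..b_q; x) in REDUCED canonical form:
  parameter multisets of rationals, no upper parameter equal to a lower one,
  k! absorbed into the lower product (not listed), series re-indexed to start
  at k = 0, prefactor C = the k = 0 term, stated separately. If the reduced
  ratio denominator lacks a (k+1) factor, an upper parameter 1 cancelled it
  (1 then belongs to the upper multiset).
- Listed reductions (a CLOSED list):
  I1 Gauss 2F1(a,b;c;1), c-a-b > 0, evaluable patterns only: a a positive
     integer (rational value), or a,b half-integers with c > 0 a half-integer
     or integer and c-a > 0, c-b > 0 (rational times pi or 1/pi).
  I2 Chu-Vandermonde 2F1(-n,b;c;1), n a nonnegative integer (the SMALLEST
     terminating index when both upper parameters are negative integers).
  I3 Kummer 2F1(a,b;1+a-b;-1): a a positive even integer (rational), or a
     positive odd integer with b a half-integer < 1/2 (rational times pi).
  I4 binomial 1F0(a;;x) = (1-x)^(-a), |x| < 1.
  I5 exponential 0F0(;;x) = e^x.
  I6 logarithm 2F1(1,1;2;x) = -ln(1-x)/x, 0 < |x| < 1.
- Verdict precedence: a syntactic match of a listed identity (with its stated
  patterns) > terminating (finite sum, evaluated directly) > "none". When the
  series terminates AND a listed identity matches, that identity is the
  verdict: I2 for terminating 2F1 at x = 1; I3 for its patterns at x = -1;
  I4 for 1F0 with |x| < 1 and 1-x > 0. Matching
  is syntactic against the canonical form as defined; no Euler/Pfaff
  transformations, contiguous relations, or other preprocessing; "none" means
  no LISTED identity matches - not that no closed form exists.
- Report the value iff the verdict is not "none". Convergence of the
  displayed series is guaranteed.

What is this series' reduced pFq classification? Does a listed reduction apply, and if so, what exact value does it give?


Prefactor -11/10, argument 1: 2F1 with upper {-1/6, 4} over lower {53/6}. Verdict: this is Gauss (I1, integer-parameter pattern) (x = 1: the Gamma ratio telescopes since c-a-b = 5 > 0 and a = 4 in Z>0). Exact value: -614713/622080.

Key observation: t_0 = -11/10 here, and cancel k + 3/2 from the displayed ratio first; then C = -11/10.
Adjacent-term ratio: r(k) = 1 * (k-1/6) (k+4) / [(k+53/6) (k+1)] - rational; roots negated = parameters, x = 1, C = -11/10.


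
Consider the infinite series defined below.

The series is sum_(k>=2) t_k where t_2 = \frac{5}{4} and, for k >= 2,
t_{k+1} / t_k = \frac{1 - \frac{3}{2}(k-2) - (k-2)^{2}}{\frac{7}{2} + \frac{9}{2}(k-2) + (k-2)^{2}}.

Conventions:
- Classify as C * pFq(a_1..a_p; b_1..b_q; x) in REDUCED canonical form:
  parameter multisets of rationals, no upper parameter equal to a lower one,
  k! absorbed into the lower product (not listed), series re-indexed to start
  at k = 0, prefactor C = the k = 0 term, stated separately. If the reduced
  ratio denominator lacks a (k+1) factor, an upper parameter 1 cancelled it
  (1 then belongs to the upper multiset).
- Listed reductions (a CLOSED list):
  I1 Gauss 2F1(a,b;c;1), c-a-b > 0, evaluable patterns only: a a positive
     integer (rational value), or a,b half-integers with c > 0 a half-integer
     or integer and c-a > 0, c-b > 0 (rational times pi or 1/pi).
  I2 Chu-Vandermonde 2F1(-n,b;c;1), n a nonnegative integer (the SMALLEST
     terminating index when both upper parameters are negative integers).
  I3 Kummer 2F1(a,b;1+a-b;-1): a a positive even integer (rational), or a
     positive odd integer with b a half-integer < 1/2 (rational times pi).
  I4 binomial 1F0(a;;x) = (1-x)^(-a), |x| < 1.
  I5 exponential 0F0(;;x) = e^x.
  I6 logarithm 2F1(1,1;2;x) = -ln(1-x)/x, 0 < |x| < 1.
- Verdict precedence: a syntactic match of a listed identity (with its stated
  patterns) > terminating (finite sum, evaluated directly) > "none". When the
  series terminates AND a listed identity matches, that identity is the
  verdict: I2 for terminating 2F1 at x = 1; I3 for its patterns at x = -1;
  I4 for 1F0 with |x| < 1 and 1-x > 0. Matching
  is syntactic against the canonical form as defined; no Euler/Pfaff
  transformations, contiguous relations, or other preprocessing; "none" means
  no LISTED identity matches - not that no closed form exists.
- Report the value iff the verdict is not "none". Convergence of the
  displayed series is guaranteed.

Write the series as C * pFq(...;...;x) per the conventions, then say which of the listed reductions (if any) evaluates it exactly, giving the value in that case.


Classification (C = \frac{5}{4}): 2F1 with upper {-\frac{1}{2}, 2}, lower {\frac{7}{2}}, argument x = -1. Verdict: Kummer (I3) fires (x = -1; c = \frac{7}{2} equals 1+a-b for upper {-\frac{1}{2}, 2}: listed pattern). Its exact value is \frac{25}{16}.

Key step: x = -1 and factor the ratio over Q (prefactor 5/4): negated roots = parameters.
Term ratio: r(k) = -1 * (k-\frac{1}{2}) (k+2) / [(k+\frac{7}{2}) (k+1)] - poly over poly, x = -1 from leading terms; C = \frac{5}{4} at k = 0.


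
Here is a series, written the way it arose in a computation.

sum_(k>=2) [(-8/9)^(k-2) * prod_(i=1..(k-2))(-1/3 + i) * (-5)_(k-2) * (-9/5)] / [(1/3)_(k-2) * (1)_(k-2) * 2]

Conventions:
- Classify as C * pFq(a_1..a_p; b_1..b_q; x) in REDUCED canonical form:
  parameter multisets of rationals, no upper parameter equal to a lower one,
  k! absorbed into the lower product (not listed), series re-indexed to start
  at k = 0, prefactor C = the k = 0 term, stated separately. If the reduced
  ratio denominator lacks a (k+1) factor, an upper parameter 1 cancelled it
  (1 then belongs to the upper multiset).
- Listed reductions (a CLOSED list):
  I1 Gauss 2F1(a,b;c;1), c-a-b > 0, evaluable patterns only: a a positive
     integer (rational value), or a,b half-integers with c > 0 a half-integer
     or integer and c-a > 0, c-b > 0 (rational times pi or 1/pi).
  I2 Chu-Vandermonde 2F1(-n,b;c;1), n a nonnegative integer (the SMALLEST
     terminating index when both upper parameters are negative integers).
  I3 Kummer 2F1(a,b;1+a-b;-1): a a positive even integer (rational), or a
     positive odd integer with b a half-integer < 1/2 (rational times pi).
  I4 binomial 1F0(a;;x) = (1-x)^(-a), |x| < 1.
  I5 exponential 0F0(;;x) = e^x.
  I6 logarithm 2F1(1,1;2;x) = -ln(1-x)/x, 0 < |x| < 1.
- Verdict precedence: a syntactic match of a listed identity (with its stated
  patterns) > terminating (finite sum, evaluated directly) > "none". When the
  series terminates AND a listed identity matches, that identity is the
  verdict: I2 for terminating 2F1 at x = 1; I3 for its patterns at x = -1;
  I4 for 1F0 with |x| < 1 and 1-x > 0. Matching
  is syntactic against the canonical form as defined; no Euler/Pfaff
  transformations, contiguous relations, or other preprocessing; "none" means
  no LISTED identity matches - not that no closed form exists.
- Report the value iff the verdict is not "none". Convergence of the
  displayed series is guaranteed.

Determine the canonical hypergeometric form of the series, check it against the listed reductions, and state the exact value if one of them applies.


First insight: t_0 being -9/10, (1)_k (C = -9/10, x = -8/9) is k! itself.
Ratio: r(k) = (-8/9) * (k-5) (k+2/3) / [(k+1/3) (k+1)] - rational in k. x = (-8/9); t_0 = -9/10; negate the roots.

At argument -8/9: a 2F1 with upper {-5, 2/3}, lower {1/3}, scaled by C = -9/10. Verdict: terminating - upper -5 stops the sum at k = 5; the 6 terms are added exactly. Exact value: -329915203/5970510.


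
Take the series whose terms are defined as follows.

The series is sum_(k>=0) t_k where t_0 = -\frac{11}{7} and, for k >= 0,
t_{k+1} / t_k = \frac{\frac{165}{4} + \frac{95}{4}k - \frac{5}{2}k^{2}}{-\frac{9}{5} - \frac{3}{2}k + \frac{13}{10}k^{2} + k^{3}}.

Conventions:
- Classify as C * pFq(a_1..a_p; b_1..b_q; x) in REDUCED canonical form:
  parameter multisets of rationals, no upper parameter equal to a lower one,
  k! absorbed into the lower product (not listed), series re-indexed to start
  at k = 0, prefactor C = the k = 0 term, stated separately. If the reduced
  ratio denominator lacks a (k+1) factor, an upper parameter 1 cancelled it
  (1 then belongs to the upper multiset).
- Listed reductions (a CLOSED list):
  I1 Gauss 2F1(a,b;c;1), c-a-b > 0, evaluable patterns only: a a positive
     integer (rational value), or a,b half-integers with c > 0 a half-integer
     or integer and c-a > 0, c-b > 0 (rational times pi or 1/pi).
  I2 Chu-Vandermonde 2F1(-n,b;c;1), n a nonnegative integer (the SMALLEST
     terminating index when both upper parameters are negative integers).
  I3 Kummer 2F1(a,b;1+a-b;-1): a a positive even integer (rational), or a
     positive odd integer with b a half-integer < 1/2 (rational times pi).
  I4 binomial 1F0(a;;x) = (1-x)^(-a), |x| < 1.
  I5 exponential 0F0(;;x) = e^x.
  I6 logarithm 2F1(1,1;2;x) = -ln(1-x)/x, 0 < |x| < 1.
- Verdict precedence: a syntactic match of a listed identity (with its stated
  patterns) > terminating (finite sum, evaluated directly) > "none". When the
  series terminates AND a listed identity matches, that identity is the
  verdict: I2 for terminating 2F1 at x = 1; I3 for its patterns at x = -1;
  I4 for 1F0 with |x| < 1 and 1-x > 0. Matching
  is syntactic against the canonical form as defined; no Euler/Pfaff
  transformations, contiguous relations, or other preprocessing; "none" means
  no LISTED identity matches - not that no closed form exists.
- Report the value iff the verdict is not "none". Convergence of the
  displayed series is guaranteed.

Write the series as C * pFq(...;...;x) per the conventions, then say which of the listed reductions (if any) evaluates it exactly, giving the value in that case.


With C = -\frac{11}{7}: the canonical form is 1F1(-11; -\frac{6}{5}; -\frac{5}{2}). Verdict: terminating - no listed pattern fits, but -11 in the upper list cuts the series at k = 11; direct evaluation. Its exact value is -\frac{76254355975785451193}{337857547862016}.

Structural cue: x = -\frac{5}{2} and the ratio is unreduced: k + 3/2 divides both sides (prefactor -11/7).
Ratio: r(k) = -\frac{5}{2} * (k-11) / [(k-\frac{6}{5}) (k+1)] ; factor over Q: parameters, x = -\frac{5}{2}, and C = -\frac{11}{7}.


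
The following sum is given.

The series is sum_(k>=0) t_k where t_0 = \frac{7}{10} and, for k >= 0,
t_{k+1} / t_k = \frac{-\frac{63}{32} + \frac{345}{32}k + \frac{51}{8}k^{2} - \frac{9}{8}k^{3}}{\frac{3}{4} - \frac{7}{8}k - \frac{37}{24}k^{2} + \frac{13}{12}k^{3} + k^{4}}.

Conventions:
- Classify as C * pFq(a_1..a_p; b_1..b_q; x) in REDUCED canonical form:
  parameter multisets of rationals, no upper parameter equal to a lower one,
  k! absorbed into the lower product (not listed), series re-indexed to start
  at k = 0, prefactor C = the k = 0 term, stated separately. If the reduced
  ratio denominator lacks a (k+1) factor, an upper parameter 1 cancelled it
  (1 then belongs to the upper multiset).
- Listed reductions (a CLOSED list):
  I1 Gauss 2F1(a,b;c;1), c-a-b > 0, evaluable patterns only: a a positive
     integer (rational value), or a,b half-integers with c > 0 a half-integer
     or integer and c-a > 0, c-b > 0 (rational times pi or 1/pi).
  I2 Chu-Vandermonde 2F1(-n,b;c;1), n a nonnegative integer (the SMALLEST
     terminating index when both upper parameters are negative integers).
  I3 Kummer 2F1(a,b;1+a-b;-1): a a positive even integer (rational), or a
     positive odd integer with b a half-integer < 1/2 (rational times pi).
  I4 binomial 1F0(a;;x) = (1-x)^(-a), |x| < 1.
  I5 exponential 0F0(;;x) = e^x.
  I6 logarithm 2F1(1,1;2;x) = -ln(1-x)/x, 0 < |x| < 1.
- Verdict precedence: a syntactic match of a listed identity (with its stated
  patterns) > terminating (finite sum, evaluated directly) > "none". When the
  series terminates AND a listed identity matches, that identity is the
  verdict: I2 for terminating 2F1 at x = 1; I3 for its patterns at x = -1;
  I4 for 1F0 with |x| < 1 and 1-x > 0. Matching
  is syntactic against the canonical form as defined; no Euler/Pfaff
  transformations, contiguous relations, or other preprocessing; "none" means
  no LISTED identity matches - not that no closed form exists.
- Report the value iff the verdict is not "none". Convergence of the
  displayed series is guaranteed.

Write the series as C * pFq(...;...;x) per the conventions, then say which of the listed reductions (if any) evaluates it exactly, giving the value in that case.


This is \frac{7}{10} * 2F2(-7, -\frac{1}{6}; -\frac{3}{4}, -\frac{2}{3}; -\frac{9}{8}) in reduced canonical form. Verdict: terminating - upper parameter -7 makes this a finite sum (last index 7), evaluated exactly. Value: -\frac{10248129453589}{35441868800}.

The tell: x = -\frac{9}{8} and cancel k + 3/2 from the displayed ratio first; then C = 7/10, x = -9/8.
Consecutive-term ratio: r(k) = -\frac{9}{8} * (k-7) (k-\frac{1}{6}) / [(k-\frac{3}{4}) (k-\frac{2}{3}) (k+1)] - rational in k. x = -\frac{9}{8}; t_0 = \frac{7}{10}; negate the roots.


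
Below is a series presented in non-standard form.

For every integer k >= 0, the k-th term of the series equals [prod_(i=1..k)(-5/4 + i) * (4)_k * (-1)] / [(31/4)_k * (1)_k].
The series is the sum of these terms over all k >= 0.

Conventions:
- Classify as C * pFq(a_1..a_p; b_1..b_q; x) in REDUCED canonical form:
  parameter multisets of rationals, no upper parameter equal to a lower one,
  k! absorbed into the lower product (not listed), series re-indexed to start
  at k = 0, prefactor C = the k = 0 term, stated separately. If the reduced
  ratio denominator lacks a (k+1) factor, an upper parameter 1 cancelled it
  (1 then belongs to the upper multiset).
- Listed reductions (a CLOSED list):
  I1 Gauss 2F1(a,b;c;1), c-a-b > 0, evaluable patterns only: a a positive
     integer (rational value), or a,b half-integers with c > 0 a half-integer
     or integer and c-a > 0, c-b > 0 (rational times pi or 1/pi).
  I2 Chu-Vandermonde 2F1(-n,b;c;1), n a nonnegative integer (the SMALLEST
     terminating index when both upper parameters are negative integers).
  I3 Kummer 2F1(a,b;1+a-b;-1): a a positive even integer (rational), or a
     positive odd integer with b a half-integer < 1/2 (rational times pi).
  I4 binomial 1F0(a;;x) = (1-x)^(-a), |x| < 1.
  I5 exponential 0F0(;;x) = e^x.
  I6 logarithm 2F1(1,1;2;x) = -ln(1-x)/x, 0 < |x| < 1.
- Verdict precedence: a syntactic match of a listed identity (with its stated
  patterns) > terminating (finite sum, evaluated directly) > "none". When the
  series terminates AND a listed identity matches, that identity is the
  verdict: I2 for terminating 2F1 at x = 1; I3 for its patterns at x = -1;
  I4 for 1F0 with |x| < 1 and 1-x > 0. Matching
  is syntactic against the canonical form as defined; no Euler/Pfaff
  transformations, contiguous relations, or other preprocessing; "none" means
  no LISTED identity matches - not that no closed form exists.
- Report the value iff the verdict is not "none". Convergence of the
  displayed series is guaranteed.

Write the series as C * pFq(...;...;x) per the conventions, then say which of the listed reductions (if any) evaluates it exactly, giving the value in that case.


At argument 1: a 2F1 with upper {-1/4, 4}, lower {31/4}, scaled by C = -1. Verdict: Gauss's theorem (I1) fires (x = 1: the Gamma ratio telescopes since c-a-b = 4 > 0 and a = 4 in Z>0). Value: -11799/14336.

Structural cue: t_0 being -1, the running product (prefactor -1) telescopes to a rising factorial.
Ratio: r(k) = 1 * (k-1/4) (k+4) / [(k+31/4) (k+1)] - rational in k, leading ratio 1; with t_0 = -1, classification follows.


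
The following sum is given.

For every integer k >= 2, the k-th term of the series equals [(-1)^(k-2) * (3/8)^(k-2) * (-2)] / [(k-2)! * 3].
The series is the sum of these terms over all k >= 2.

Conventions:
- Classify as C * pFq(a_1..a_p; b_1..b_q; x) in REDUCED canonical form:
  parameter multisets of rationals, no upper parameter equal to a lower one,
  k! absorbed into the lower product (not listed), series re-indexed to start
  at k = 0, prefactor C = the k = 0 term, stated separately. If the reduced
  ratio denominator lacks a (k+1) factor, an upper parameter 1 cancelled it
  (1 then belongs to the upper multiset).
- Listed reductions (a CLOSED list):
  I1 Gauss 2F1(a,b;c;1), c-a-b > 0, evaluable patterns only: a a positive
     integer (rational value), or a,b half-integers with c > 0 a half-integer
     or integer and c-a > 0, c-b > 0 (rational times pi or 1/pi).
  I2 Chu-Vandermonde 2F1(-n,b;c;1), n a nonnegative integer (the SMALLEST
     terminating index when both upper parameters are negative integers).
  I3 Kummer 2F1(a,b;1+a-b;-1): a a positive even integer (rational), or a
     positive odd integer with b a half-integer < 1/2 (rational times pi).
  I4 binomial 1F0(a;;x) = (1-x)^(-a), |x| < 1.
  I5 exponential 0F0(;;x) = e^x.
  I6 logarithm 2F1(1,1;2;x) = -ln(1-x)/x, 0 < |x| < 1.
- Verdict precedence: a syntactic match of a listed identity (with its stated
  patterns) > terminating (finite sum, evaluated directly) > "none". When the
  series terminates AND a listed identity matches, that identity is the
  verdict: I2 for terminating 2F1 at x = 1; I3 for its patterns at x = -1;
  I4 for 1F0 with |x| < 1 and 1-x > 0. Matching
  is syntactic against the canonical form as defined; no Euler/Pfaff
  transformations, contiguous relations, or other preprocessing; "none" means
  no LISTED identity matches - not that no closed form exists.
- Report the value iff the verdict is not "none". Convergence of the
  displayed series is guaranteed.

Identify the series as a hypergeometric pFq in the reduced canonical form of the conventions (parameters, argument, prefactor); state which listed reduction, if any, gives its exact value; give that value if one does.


The tell: x = (-3/8) and the (-1)^k factor (prefactor -2/3) folds into the argument's sign.
Consecutive-term ratio: r(k) = (-3/8) * 1 / [(k+1)] - poly over poly, x = (-3/8) from leading terms; C = -2/3 at k = 0.

The series (x = -3/8) is 0F0: upper {-}, lower {-}, prefactor -2/3. Verdict (x = -3/8): exponential (I5) applies (the 0F0 exponential series at x = -3/8). Hence: (-2/3) * e^(-3/8).


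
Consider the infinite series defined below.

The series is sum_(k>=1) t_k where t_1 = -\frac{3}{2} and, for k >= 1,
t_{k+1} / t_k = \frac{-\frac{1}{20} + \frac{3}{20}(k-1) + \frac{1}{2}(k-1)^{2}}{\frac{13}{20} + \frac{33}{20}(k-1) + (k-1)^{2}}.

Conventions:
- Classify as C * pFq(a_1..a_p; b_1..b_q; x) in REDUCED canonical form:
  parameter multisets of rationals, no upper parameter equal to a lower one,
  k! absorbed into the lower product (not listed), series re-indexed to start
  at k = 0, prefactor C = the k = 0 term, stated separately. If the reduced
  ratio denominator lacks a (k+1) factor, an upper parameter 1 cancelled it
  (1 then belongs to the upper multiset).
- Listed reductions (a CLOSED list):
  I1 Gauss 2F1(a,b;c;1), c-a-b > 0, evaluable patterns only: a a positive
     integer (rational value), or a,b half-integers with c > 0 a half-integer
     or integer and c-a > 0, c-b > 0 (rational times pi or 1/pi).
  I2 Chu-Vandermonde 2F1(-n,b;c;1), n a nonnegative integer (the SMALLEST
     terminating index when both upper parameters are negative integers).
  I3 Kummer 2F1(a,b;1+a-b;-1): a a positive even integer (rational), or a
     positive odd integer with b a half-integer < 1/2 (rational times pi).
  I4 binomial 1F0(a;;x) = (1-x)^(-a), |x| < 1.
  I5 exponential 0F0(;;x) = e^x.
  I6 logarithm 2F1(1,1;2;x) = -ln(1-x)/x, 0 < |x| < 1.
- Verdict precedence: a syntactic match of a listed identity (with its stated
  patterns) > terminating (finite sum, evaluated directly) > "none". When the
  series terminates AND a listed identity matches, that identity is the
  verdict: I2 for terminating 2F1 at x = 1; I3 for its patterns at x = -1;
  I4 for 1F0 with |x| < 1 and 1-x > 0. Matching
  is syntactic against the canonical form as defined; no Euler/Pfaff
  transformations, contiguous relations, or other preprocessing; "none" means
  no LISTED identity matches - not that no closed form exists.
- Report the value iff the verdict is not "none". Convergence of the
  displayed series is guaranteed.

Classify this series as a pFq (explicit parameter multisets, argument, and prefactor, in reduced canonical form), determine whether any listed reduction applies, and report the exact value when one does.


The series (x = \frac{1}{2}) is 2F1: upper {-\frac{1}{5}, \frac{1}{2}}, lower {\frac{13}{20}}, prefactor -\frac{3}{2}. Verdict: none here - no I1-I6 shape fits x = \frac{1}{2} with lower {\frac{13}{20}}.

First insight: t_0 being -\frac{3}{2}, roots of the ratio polynomials (prefactor -3/2) are the negated parameters.
Consecutive-term ratio: r(k) = \frac{1}{2} * (k-\frac{1}{5}) (k+\frac{1}{2}) / [(k+\frac{13}{20}) (k+1)] - rational; roots negated = parameters, x = \frac{1}{2}, C = -\frac{3}{2}.


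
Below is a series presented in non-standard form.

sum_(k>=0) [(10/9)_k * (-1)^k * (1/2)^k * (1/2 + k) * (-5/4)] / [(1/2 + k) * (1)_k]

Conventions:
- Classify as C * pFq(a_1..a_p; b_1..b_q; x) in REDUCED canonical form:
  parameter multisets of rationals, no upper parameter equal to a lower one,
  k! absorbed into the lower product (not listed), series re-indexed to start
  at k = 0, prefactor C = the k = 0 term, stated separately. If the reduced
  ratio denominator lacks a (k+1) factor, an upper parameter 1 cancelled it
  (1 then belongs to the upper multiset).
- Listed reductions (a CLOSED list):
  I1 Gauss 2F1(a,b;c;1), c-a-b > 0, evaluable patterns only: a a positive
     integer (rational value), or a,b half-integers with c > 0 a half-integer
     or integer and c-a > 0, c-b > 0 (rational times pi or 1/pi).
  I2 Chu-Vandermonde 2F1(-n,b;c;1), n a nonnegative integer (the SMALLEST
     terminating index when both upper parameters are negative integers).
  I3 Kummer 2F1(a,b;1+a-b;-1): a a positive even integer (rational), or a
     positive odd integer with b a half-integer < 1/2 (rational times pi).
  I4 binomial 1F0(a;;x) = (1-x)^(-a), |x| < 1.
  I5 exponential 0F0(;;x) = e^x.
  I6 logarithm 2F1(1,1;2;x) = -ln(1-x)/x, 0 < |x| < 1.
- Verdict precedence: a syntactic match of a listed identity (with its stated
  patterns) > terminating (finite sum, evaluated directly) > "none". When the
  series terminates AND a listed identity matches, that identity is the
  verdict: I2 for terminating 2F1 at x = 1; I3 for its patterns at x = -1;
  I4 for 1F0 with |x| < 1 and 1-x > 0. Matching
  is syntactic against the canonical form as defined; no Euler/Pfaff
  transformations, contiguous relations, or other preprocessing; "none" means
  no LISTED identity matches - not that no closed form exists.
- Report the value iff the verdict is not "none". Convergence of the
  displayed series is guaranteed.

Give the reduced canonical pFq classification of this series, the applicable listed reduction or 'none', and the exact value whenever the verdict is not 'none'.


Prefactor -5/4, argument -1/2: 1F0 with upper {10/9} over lower {-}. Verdict: binomial (I4) matches (the 1F0 binomial series: exponent -10/9, x = -1/2). Value: (-5/4) * (3/2)^(-10/9).

Key observation: with t_0 = -5/4, the (-1)^k factor (C = -5/4) folds into the argument's sign.
Ratio: r(k) = (-1/2) * (k+10/9) / [(k+1)] - poly over poly, x = (-1/2) from leading terms; C = -5/4 at k = 0.


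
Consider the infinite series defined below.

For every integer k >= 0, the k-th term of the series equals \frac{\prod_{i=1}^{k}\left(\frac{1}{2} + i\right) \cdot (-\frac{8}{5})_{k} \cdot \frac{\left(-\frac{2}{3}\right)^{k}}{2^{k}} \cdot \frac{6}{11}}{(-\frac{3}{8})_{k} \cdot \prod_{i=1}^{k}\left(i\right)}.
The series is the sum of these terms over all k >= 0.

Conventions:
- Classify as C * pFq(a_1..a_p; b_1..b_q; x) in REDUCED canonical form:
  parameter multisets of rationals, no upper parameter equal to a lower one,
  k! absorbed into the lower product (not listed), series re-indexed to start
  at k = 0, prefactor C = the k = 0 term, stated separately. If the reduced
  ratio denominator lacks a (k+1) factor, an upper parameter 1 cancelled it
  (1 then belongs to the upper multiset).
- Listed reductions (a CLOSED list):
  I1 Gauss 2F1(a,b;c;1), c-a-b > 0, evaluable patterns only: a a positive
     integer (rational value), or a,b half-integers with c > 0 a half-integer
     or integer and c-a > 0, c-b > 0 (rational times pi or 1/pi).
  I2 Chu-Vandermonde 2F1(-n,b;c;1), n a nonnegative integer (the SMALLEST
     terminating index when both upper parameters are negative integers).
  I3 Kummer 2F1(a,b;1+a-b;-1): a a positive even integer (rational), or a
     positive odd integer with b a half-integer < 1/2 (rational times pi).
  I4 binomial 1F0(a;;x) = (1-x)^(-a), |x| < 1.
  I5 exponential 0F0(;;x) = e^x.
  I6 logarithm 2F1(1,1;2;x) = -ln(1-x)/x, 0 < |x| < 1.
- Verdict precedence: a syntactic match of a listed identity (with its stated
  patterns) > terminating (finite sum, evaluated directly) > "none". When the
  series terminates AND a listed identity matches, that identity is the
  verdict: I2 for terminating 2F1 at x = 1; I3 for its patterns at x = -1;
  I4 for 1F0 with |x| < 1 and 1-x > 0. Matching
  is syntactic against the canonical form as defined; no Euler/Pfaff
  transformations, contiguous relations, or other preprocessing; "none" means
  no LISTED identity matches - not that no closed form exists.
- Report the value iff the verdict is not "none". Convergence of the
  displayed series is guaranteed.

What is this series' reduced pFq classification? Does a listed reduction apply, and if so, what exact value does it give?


The series (x = -\frac{1}{3}) is 2F1: upper {-\frac{8}{5}, \frac{3}{2}}, lower {-\frac{3}{8}}, prefactor \frac{6}{11}. Verdict: none. A 2F1 with upper {-\frac{8}{5}, \frac{3}{2}} fits none of I1-I6 at x = -\frac{1}{3}; the sum runs forever.

Structural cue: t_0 = \frac{6}{11} here, and the two k-th powers (C = 6/11) combine into one argument.
Step ratio: r(k) = -\frac{1}{3} * (k-\frac{8}{5}) (k+\frac{3}{2}) / [(k-\frac{3}{8}) (k+1)] ; factor over Q: parameters, x = -\frac{1}{3}, and C = \frac{6}{11}.


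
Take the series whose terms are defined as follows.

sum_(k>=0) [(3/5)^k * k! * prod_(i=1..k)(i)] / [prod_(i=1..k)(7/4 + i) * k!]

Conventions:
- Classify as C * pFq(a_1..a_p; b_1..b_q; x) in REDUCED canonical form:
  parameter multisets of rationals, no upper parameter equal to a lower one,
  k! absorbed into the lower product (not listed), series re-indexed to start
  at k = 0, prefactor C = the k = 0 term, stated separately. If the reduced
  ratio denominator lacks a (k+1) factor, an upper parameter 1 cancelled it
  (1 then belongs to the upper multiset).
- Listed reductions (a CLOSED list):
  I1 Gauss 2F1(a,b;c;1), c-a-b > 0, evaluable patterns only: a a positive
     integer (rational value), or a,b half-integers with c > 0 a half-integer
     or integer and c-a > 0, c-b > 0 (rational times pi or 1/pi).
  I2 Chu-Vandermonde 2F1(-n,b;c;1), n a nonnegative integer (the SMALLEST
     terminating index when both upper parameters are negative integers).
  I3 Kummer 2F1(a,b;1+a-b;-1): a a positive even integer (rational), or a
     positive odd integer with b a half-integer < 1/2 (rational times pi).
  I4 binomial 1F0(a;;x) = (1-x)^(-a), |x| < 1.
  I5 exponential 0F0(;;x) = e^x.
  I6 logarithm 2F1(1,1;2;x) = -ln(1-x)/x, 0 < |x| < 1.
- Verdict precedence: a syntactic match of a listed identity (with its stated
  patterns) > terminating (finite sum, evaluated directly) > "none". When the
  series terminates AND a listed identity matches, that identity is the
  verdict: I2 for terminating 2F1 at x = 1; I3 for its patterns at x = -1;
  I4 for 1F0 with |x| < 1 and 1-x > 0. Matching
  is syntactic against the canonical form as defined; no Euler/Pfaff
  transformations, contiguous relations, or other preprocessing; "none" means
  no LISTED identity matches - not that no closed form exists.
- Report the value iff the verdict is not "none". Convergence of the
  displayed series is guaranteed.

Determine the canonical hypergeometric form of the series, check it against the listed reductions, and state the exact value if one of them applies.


The series (x = 3/5) is 2F1: upper {1, 1}, lower {11/4}, prefactor 1. Verdict: none. Every listed pattern misses the 2F1 form at 3/5, upper {1, 1}.

Key step: from the first term 1: the lower running product (C = 1) is a rising factorial.
Term ratio: r(k) = (3/5) * (k+1) (k+1) / [(k+11/4) (k+1)] - rational in k. x = (3/5); t_0 = 1; negate the roots.


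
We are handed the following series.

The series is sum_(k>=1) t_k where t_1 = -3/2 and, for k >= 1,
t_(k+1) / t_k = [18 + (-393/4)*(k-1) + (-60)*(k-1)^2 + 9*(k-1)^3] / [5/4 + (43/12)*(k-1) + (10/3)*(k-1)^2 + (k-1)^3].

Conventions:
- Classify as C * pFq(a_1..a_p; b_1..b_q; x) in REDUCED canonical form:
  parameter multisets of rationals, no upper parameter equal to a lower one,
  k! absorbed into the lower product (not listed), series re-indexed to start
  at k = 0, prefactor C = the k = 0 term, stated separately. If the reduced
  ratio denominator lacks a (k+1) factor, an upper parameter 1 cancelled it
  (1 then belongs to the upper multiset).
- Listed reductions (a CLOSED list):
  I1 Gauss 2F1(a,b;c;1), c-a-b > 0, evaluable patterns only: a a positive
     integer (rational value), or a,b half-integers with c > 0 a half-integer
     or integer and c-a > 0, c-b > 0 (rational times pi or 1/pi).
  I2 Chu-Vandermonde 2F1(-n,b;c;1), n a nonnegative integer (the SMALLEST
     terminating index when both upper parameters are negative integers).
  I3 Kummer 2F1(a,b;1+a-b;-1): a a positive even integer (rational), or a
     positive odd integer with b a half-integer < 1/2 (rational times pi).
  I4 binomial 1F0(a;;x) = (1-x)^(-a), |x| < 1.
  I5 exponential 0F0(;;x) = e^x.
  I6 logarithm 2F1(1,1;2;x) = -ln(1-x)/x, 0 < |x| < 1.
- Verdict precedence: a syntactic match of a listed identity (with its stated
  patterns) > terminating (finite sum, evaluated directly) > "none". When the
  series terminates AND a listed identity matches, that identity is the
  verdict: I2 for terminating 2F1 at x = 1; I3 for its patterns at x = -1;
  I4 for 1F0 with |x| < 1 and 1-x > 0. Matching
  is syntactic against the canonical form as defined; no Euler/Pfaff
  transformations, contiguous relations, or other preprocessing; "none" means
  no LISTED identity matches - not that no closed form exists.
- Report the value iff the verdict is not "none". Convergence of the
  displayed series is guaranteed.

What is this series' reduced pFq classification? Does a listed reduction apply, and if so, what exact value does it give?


The series (x = 9) is 2F1: upper {-8, -1/6}, lower {5/6}, prefactor -3/2. Verdict: terminating at k = 8: the factor (-8)_k kills every later term; summing the 9 survivors is exact. Exact value: 561542599163904/1201763915.

Key observation: t_0 = -3/2 here, and cancel k + 3/2 from the displayed ratio first; then C = -3/2, x = 9.
Consecutive-term ratio: r(k) = 9 * (k-8) (k-1/6) / [(k+5/6) (k+1)] - rational in k. x = 9; t_0 = -3/2; negate the roots.


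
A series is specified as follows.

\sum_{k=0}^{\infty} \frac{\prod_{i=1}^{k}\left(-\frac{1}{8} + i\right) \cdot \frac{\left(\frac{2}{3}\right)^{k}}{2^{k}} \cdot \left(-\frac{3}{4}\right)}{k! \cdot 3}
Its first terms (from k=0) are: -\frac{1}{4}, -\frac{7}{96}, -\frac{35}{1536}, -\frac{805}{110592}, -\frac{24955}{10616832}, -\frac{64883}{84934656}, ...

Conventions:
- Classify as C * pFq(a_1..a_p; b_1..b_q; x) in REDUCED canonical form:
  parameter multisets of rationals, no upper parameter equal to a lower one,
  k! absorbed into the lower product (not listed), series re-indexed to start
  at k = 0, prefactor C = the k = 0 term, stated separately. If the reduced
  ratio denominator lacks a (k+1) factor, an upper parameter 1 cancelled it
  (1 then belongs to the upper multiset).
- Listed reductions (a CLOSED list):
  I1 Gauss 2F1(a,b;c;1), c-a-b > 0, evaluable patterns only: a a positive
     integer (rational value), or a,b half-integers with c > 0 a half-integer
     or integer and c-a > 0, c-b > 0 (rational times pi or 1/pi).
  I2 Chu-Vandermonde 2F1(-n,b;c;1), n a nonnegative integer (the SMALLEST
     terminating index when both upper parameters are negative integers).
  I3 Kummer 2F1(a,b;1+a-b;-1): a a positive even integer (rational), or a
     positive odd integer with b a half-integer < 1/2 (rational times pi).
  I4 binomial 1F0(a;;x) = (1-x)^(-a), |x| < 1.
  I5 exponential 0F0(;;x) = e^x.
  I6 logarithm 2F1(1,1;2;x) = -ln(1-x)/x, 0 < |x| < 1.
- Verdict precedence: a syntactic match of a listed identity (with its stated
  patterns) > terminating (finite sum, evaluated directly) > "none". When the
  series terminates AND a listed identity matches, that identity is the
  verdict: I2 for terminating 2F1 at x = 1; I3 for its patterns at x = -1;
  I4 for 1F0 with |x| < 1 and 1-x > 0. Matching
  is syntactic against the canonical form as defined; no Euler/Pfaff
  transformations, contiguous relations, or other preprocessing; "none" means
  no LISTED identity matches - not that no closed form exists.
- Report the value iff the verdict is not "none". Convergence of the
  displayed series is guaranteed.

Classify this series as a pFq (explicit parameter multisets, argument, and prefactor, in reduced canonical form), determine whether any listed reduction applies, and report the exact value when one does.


First insight: from the first term -\frac{1}{4}: the running product (prefactor -1/4) telescopes to a rising factorial.
Adjacent-term ratio: r(k) = \frac{1}{3} * (k+\frac{7}{8}) / [(k+1)] - poly over poly, x = \frac{1}{3} from leading terms; C = -\frac{1}{4} at k = 0.

The series (x = \frac{1}{3}) is 1F0: upper {\frac{7}{8}}, lower {-}, prefactor -\frac{1}{4}. Verdict: this is the binomial series (I4) (the 1F0 binomial series: exponent -7/8, x = \frac{1}{3}). Exact value: \left(-\frac{1}{4}\right) \cdot \left(\frac{2}{3}\right)^{-\frac{7}{8}}.


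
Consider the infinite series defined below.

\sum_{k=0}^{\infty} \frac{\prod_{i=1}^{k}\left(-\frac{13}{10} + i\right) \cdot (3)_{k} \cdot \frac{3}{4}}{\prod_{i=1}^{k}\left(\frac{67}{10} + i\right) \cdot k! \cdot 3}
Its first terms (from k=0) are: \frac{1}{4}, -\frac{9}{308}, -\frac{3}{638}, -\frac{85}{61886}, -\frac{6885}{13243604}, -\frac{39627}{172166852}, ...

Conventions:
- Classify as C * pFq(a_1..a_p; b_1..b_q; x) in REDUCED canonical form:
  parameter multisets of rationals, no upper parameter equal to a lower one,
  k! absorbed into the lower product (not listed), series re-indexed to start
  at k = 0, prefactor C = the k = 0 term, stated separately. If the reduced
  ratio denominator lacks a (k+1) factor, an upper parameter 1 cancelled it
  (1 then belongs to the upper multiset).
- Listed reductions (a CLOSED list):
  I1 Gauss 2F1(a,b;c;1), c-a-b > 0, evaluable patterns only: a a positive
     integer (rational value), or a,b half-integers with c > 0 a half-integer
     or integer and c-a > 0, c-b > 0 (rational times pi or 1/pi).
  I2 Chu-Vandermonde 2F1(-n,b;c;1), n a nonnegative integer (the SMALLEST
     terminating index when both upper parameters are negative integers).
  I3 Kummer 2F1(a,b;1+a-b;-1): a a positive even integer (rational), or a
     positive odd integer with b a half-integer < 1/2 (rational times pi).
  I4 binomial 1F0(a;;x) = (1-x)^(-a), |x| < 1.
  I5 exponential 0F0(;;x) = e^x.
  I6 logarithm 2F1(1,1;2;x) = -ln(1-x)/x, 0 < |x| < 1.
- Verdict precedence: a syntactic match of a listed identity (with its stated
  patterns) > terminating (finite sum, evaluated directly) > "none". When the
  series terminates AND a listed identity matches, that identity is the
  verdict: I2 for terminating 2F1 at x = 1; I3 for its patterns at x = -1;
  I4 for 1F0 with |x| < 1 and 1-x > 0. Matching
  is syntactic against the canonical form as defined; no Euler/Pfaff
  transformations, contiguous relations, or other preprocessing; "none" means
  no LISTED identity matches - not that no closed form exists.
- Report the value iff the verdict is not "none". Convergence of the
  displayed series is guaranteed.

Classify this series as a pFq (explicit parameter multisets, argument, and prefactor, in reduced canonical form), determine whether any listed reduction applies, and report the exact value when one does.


At argument 1: a 2F1 with upper {-\frac{3}{10}, 3}, lower {\frac{77}{10}}, scaled by C = \frac{1}{4}. Verdict (x = 1): the Gauss summation I1 applies (x = 1: the Gamma ratio telescopes since c-a-b = 5 > 0 and a = 3 in Z>0). Value: \frac{59831}{280000}.

Key observation: t_0 being \frac{1}{4}, the lower running product (C = 1/4, x = 1) is a rising factorial.
Consecutive-term ratio: r(k) = 1 * (k-\frac{3}{10}) (k+3) / [(k+\frac{77}{10}) (k+1)] - rational in k, leading ratio 1; with t_0 = \frac{1}{4}, classification follows.
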